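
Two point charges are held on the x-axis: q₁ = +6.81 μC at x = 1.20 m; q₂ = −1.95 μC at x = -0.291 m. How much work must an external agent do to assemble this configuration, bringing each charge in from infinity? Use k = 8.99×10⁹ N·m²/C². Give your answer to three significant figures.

-0.0801 J

The work to assemble the configuration equals its total potential energy, U = Σ kqᵢqⱼ/rᵢⱼ over all pairs.
Pair separations: r₁₂ = 1.49 m.
U = (-0.0801) = -0.0801 J.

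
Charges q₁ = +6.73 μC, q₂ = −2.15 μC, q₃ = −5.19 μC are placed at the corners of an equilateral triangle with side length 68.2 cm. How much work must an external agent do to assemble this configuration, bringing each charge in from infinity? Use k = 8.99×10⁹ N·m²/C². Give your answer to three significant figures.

The work to assemble the configuration equals its total potential energy, U = Σ kqᵢqⱼ/rᵢⱼ over all pairs.
All three pair separations equal the side length, 0.682 m.
U = (-0.191) + (-0.460) + (0.147) = -0.504 J.

-0.504 J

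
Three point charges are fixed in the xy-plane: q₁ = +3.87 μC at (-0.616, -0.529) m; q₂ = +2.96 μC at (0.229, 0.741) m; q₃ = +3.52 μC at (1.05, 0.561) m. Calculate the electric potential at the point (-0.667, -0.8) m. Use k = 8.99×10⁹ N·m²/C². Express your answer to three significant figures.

The total potential is the scalar sum of each charge's contribution, V = Σ kqᵢ/rᵢ.
Distances from the field point to each charge: r₁ = 0.276 m, r₂ = 1.78 m, r₃ = 2.19 m.
V = k[(3.87×10⁻⁶)/(0.276) + (2.96×10⁻⁶)/(1.78) + (3.52×10⁻⁶)/(2.19)] = 1.56×10⁵ V.

1.56×10⁵ V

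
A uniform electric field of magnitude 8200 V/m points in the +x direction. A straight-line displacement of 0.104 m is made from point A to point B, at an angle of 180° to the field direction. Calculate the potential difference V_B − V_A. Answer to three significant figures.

Only the component of displacement along E changes the potential: ΔV = −E·d·cosθ.
ΔV = −(8200 V/m)(0.104 m)cos180° = 853 V.

853 V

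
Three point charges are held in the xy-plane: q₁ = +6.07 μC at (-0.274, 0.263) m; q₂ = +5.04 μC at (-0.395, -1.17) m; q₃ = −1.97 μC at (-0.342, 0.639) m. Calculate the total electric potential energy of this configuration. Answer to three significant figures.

The assembly work is the sum of pairwise potential energies, U = Σ_{i<j} kqᵢqⱼ/rᵢⱼ.
Pair separations: r₁₂ = 1.44 m, r₁₃ = 0.382 m, r₂₃ = 1.81 m.
U = (0.191) + (-0.281) + (-0.0493) = -0.139 J.

-0.139 J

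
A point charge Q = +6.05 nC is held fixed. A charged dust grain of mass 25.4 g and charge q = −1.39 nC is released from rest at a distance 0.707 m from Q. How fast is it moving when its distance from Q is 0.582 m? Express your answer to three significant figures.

Only the electrostatic force acts, so mechanical energy is conserved: ½mv² = U₁ − U₂ = kQq(1/r₁ − 1/r₂).
U₁ − U₂ = (8.99×10⁹ N·m²/C²)(6.05×10⁻⁹ C)(-1.39×10⁻⁹ C)(1/0.707 − 1/0.582) = 2.30×10⁻⁸ J.
v = √(2·2.30×10⁻⁸/0.0254) = 1.34×10⁻³ m/s.

1.34×10⁻³ m/s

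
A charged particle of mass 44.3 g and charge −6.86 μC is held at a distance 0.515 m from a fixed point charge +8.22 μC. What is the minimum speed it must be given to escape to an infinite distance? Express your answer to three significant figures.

To just escape, total mechanical energy must reach zero at infinity: ½mv²_min + U = 0, so ½mv²_min = −U = |kQq|/r.
|U| = |kQq|/r = (8.99×10⁹ N·m²/C²)(8.22×10⁻⁶)(6.86×10⁻⁶)/(0.515) = 0.984 J.
v_min = √(2|U|/m) = √(2·0.984/0.0443) = 6.67 m/s.

6.67 m/s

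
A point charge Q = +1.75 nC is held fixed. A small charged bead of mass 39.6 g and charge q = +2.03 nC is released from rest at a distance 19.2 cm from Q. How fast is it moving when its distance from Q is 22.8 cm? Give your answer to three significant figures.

Only the electrostatic force acts, so mechanical energy is conserved: ½mv² = U₁ − U₂ = kQq(1/r₁ − 1/r₂).
U₁ − U₂ = (8.99×10⁹ N·m²/C²)(1.75×10⁻⁹ C)(2.03×10⁻⁹ C)(1/0.192 − 1/0.228) = 2.63×10⁻⁸ J.
v = √(2·2.63×10⁻⁸/0.0396) = 1.15×10⁻³ m/s.

1.15×10⁻³ m/s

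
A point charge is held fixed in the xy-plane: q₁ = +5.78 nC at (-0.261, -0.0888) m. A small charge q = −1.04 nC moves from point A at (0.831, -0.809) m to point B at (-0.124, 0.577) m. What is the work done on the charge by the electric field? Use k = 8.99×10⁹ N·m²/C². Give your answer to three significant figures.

The work done by the electric force is W_field = −ΔU = −q(V_B − V_A) = q(V_A − V_B).
At A: distance to the source charge is 1.31 m; V_A = kq₁/r = 39.7 V.
At B: distance to the source charge is 0.680 m; V_B = kq₁/r = 76.4 V.
ΔV = V_B − V_A = 36.7 V.
W_field = −qΔV = −(-1.04×10⁻⁹ C)(36.7 V) = 3.82×10⁻⁸ J.

3.82×10⁻⁸ J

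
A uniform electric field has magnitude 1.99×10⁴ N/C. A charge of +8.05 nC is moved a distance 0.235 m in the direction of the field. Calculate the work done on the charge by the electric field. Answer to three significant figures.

The potential change for a displacement 0.235 m in the direction of the field is ΔV = −Ed = -4680 V.
W_field = −qΔV = 3.76×10⁻⁵ J.

3.76×10⁻⁵ J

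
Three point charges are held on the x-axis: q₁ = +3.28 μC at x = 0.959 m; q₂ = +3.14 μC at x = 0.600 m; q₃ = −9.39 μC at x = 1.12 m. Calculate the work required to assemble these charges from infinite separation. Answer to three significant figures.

-1.97 J

The work to assemble the configuration equals its total potential energy, U = Σ kqᵢqⱼ/rᵢⱼ over all pairs.
Pair separations: r₁₂ = 0.359 m, r₁₃ = 0.161 m, r₂₃ = 0.520 m.
U = (0.258) + (-1.72) + (-0.510) = -1.97 J.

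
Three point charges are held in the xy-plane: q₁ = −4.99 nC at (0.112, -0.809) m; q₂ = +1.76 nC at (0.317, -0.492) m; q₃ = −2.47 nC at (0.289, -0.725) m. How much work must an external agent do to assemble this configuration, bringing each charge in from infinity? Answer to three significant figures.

The work to assemble the configuration equals its total potential energy, U = Σ kqᵢqⱼ/rᵢⱼ over all pairs.
Pair separations: r₁₂ = 0.378 m, r₁₃ = 0.196 m, r₂₃ = 0.235 m.
U = (-2.09×10⁻⁷) + (5.66×10⁻⁷) + (-1.67×10⁻⁷) = 1.90×10⁻⁷ J.

1.90×10⁻⁷ J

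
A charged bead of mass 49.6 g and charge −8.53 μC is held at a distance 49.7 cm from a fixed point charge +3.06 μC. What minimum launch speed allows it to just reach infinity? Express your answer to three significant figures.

4.36 m/s

To just escape, total mechanical energy must reach zero at infinity: ½mv²_min + U = 0, so ½mv²_min = −U = |kQq|/r.
|U| = |kQq|/r = (8.99×10⁹ N·m²/C²)(3.06×10⁻⁶)(8.53×10⁻⁶)/(0.497) = 0.472 J.
v_min = √(2|U|/m) = √(2·0.472/0.0496) = 4.36 m/s.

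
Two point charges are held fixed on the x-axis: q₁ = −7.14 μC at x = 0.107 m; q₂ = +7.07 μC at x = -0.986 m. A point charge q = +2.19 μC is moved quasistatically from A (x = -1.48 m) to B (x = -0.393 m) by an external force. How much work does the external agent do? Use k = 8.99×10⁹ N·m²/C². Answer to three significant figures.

For quasistatic motion the external work equals the change in potential energy: W_ext = qΔV = q(V_B − V_A).
At A: distances to the source charges are 1.59 m, 0.494 m; V_A = Σ kqᵢ/rᵢ = 8.82×10⁴ V.
At B: distances to the source charges are 0.500 m, 0.593 m; V_B = Σ kqᵢ/rᵢ = -2.12×10⁴ V.
ΔV = V_B − V_A = -1.09×10⁵ V.
W_ext = qΔV = (2.19×10⁻⁶ C)(-1.09×10⁵ V) = -0.240 J.

-0.240 J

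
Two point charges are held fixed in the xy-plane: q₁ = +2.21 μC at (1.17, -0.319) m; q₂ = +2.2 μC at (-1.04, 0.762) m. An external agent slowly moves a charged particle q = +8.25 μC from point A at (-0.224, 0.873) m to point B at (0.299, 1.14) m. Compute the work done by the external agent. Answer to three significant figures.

-0.0738 J

For quasistatic motion the external work equals the change in potential energy: W_ext = qΔV = q(V_B − V_A).
At A: distances to the source charges are 1.83 m, 0.824 m; V_A = Σ kqᵢ/rᵢ = 3.48×10⁴ V.
At B: distances to the source charges are 1.70 m, 1.39 m; V_B = Σ kqᵢ/rᵢ = 2.59×10⁴ V.
ΔV = V_B − V_A = -8940 V.
W_ext = qΔV = (8.25×10⁻⁶ C)(-8940 V) = -0.0738 J.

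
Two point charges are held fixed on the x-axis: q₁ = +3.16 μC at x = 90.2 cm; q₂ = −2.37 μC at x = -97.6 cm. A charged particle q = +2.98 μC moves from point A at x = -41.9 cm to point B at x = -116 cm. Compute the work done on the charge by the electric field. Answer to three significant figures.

The work done by the electric force is W_field = −ΔU = −q(V_B − V_A) = q(V_A − V_B).
At A: distances to the source charges are 1.32 m, 0.557 m; V_A = Σ kqᵢ/rᵢ = -1.67×10⁴ V.
At B: distances to the source charges are 2.06 m, 0.184 m; V_B = Σ kqᵢ/rᵢ = -1.02×10⁵ V.
ΔV = V_B − V_A = -8.53×10⁴ V.
W_field = −qΔV = −(2.98×10⁻⁶ C)(-8.53×10⁴ V) = 0.254 J.

0.254 J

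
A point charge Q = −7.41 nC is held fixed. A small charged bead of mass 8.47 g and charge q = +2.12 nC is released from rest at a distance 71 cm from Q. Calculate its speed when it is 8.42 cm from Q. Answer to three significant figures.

0.0187 m/s

Only the electrostatic force acts, so mechanical energy is conserved: ½mv² = U₁ − U₂ = kQq(1/r₁ − 1/r₂).
U₁ − U₂ = (8.99×10⁹ N·m²/C²)(-7.41×10⁻⁹ C)(2.12×10⁻⁹ C)(1/0.710 − 1/0.0842) = 1.48×10⁻⁶ J.
v = √(2·1.48×10⁻⁶/8.47×10⁻³) = 0.0187 m/s.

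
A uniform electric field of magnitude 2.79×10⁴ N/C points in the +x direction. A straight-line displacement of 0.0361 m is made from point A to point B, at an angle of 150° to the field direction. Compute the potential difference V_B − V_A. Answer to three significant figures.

Only the component of displacement along E changes the potential: ΔV = −E·d·cosθ.
ΔV = −(2.79×10⁴ V/m)(0.0361 m)cos150° = 872 V.

872 V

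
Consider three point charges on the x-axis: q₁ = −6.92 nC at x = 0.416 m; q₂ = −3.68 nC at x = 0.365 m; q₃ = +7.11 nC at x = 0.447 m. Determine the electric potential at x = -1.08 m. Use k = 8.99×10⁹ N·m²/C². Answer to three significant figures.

The total potential is the scalar sum of each charge's contribution, V = Σ kqᵢ/rᵢ.
Distances from the field point to each charge: r₁ = 1.50 m, r₂ = 1.45 m, r₃ = 1.53 m.
V = k[(-6.92×10⁻⁹)/(1.50) + (-3.68×10⁻⁹)/(1.45) + (7.11×10⁻⁹)/(1.53)] = -22.6 V.

-22.6 V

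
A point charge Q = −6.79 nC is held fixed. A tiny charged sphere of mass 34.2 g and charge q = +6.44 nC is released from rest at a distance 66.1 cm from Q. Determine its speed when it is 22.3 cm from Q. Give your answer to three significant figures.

8.27×10⁻³ m/s

Only the electrostatic force acts, so mechanical energy is conserved: ½mv² = U₁ − U₂ = kQq(1/r₁ − 1/r₂).
U₁ − U₂ = (8.99×10⁹ N·m²/C²)(-6.79×10⁻⁹ C)(6.44×10⁻⁹ C)(1/0.661 − 1/0.223) = 1.17×10⁻⁶ J.
v = √(2·1.17×10⁻⁶/0.0342) = 8.27×10⁻³ m/s.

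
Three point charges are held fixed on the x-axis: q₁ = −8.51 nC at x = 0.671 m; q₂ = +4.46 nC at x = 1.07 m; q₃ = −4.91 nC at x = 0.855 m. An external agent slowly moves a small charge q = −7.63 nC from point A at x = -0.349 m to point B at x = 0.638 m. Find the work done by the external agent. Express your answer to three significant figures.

For quasistatic motion the external work equals the change in potential energy: W_ext = qΔV = q(V_B − V_A).
At A: distances to the source charges are 1.02 m, 1.42 m, 1.20 m; V_A = Σ kqᵢ/rᵢ = -83.4 V.
At B: distances to the source charges are 0.0330 m, 0.432 m, 0.217 m; V_B = Σ kqᵢ/rᵢ = -2430 V.
ΔV = V_B − V_A = -2350 V.
W_ext = qΔV = (-7.63×10⁻⁹ C)(-2350 V) = 1.79×10⁻⁵ J.

1.79×10⁻⁵ J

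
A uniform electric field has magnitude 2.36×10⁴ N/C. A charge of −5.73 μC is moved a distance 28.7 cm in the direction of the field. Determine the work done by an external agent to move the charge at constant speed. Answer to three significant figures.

0.0388 J

The potential change for a displacement 28.7 cm in the direction of the field is ΔV = −Ed = -6770 V.
W_ext = qΔV = 0.0388 J.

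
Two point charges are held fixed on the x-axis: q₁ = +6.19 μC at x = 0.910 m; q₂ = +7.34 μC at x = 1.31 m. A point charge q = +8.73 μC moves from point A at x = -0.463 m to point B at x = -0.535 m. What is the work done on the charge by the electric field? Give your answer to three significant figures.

0.0303 J

The work done by the electric force is W_field = −ΔU = −q(V_B − V_A) = q(V_A − V_B).
At A: distances to the source charges are 1.37 m, 1.77 m; V_A = Σ kqᵢ/rᵢ = 7.77×10⁴ V.
At B: distances to the source charges are 1.45 m, 1.85 m; V_B = Σ kqᵢ/rᵢ = 7.43×10⁴ V.
ΔV = V_B − V_A = -3470 V.
W_field = −qΔV = −(8.73×10⁻⁶ C)(-3470 V) = 0.0303 J.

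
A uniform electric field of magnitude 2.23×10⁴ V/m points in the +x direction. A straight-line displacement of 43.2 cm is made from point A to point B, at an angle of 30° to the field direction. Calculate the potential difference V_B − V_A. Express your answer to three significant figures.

-8340 V

Only the component of displacement along E changes the potential: ΔV = −E·d·cosθ.
ΔV = −(2.23×10⁴ V/m)(0.432 m)cos30° = -8340 V.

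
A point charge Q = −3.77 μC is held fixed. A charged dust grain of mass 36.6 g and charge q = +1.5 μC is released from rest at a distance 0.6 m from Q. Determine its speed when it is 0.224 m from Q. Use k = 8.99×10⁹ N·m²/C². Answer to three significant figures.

Only the electrostatic force acts, so mechanical energy is conserved: ½mv² = U₁ − U₂ = kQq(1/r₁ − 1/r₂).
U₁ − U₂ = (8.99×10⁹ N·m²/C²)(-3.77×10⁻⁶ C)(1.50×10⁻⁶ C)(1/0.600 − 1/0.224) = 0.142 J.
v = √(2·0.142/0.0366) = 2.79 m/s.

2.79 m/s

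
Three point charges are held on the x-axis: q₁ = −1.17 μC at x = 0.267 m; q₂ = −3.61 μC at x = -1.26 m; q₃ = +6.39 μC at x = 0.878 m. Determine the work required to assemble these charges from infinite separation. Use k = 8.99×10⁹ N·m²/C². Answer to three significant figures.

The work to assemble the configuration equals its total potential energy, U = Σ kqᵢqⱼ/rᵢⱼ over all pairs.
Pair separations: r₁₂ = 1.53 m, r₁₃ = 0.611 m, r₂₃ = 2.14 m.
U = (0.0249) + (-0.110) + (-0.0970) = -0.182 J.

-0.182 J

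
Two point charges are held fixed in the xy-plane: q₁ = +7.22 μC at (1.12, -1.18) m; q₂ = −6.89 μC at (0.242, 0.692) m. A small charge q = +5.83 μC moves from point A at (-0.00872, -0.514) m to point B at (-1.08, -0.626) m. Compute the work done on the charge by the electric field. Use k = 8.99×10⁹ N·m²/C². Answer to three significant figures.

The work done by the electric force is W_field = −ΔU = −q(V_B − V_A) = q(V_A − V_B).
At A: distances to the source charges are 1.31 m, 1.23 m; V_A = Σ kqᵢ/rᵢ = -759 V.
At B: distances to the source charges are 2.27 m, 1.87 m; V_B = Σ kqᵢ/rᵢ = -4570 V.
ΔV = V_B − V_A = -3810 V.
W_field = −qΔV = −(5.83×10⁻⁶ C)(-3810 V) = 0.0222 J.

0.0222 J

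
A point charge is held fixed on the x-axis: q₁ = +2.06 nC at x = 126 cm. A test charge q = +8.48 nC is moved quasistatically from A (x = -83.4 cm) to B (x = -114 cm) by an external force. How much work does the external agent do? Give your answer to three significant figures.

-9.56×10⁻⁹ J

For quasistatic motion the external work equals the change in potential energy: W_ext = qΔV = q(V_B − V_A).
At A: distance to the source charge is 2.09 m; V_A = kq₁/r = 8.84 V.
At B: distance to the source charge is 2.40 m; V_B = kq₁/r = 7.72 V.
ΔV = V_B − V_A = -1.13 V.
W_ext = qΔV = (8.48×10⁻⁹ C)(-1.13 V) = -9.56×10⁻⁹ J.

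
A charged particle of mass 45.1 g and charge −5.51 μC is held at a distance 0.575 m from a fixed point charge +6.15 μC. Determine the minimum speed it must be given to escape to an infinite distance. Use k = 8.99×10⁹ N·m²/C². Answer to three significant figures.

To just escape, total mechanical energy must reach zero at infinity: ½mv²_min + U = 0, so ½mv²_min = −U = |kQq|/r.
|U| = |kQq|/r = (8.99×10⁹ N·m²/C²)(6.15×10⁻⁶)(5.51×10⁻⁶)/(0.575) = 0.530 J.
v_min = √(2|U|/m) = √(2·0.530/0.0451) = 4.85 m/s.

4.85 m/s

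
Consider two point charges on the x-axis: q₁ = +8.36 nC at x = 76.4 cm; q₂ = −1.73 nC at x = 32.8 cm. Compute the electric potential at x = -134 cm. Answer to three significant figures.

26.4 V

The total potential is the scalar sum of each charge's contribution, V = Σ kqᵢ/rᵢ.
Distances from the field point to each charge: r₁ = 2.10 m, r₂ = 1.67 m.
V = k[(8.36×10⁻⁹)/(2.10) + (-1.73×10⁻⁹)/(1.67)] = 26.4 V.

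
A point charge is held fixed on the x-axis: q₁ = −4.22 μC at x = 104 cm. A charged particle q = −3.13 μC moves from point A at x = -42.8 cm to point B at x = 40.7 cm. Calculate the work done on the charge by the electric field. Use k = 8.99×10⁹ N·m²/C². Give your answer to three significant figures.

The work done by the electric force is W_field = −ΔU = −q(V_B − V_A) = q(V_A − V_B).
At A: distance to the source charge is 1.47 m; V_A = kq₁/r = -2.58×10⁴ V.
At B: distance to the source charge is 0.633 m; V_B = kq₁/r = -5.99×10⁴ V.
ΔV = V_B − V_A = -3.41×10⁴ V.
W_field = −qΔV = −(-3.13×10⁻⁶ C)(-3.41×10⁴ V) = -0.107 J.

-0.107 J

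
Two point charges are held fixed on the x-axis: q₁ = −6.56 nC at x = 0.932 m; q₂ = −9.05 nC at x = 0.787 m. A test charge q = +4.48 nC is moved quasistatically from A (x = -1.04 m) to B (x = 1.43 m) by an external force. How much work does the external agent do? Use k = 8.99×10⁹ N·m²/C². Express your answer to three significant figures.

-7.64×10⁻⁷ J

For quasistatic motion the external work equals the change in potential energy: W_ext = qΔV = q(V_B − V_A).
At A: distances to the source charges are 1.97 m, 1.83 m; V_A = Σ kqᵢ/rᵢ = -74.4 V.
At B: distances to the source charges are 0.498 m, 0.643 m; V_B = Σ kqᵢ/rᵢ = -245 V.
ΔV = V_B − V_A = -171 V.
W_ext = qΔV = (4.48×10⁻⁹ C)(-171 V) = -7.64×10⁻⁷ J.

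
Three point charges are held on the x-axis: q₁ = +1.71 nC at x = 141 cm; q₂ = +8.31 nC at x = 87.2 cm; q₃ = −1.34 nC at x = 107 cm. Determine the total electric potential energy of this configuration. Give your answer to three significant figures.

The assembly work is the sum of pairwise potential energies, U = Σ_{i<j} kqᵢqⱼ/rᵢⱼ.
Pair separations: r₁₂ = 0.538 m, r₁₃ = 0.340 m, r₂₃ = 0.198 m.
U = (2.37×10⁻⁷) + (-6.06×10⁻⁸) + (-5.06×10⁻⁷) = -3.29×10⁻⁷ J.

-3.29×10⁻⁷ J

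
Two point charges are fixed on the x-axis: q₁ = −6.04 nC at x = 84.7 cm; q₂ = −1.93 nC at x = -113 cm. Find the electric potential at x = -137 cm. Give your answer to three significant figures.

Electric potential is a scalar, so the contributions from each charge add algebraically: V = Σ kqᵢ/rᵢ.
Distances from the field point to each charge: r₁ = 2.22 m, r₂ = 0.240 m.
V = k[(-6.04×10⁻⁹)/(2.22) + (-1.93×10⁻⁹)/(0.240)] = -96.8 V.

-96.8 V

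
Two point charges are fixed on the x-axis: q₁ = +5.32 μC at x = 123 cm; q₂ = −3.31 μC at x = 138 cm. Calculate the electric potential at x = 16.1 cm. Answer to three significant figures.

2.03×10⁴ V

Electric potential is a scalar, so the contributions from each charge add algebraically: V = Σ kqᵢ/rᵢ.
Distances from the field point to each charge: r₁ = 1.07 m, r₂ = 1.22 m.
V = k[(5.32×10⁻⁶)/(1.07) + (-3.31×10⁻⁶)/(1.22)] = 2.03×10⁴ V.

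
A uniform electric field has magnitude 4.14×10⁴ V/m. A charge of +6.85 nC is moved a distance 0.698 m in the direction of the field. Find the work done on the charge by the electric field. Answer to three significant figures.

1.98×10⁻⁴ J

The potential change for a displacement 0.698 m in the direction of the field is ΔV = −Ed = -2.89×10⁴ V.
W_field = −qΔV = 1.98×10⁻⁴ J.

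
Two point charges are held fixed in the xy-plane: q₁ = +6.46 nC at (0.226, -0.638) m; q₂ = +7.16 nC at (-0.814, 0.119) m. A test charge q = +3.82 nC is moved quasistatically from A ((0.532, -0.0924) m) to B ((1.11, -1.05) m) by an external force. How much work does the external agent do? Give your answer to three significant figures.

-1.98×10⁻⁷ J

For quasistatic motion the external work equals the change in potential energy: W_ext = qΔV = q(V_B − V_A).
At A: distances to the source charges are 0.626 m, 1.36 m; V_A = Σ kqᵢ/rᵢ = 140 V.
At B: distances to the source charges are 0.975 m, 2.25 m; V_B = Σ kqᵢ/rᵢ = 88.1 V.
ΔV = V_B − V_A = -51.9 V.
W_ext = qΔV = (3.82×10⁻⁹ C)(-51.9 V) = -1.98×10⁻⁷ J.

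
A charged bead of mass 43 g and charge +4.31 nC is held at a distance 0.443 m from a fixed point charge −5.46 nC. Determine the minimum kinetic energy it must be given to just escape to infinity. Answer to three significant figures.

4.78×10⁻⁷ J

To just escape, total mechanical energy must reach zero at infinity: ½mv²_min + U = 0, so ½mv²_min = −U = |kQq|/r.
|U| = |kQq|/r = (8.99×10⁹ N·m²/C²)(5.46×10⁻⁹)(4.31×10⁻⁹)/(0.443) = 4.78×10⁻⁷ J.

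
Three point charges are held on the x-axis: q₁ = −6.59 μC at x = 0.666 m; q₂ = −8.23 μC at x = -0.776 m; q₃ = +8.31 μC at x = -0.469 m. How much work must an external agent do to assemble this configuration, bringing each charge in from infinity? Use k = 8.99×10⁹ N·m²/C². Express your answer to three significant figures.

The assembly work is the sum of pairwise potential energies, U = Σ_{i<j} kqᵢqⱼ/rᵢⱼ.
Pair separations: r₁₂ = 1.44 m, r₁₃ = 1.14 m, r₂₃ = 0.307 m.
U = (0.338) + (-0.434) + (-2.00) = -2.10 J.

-2.10 J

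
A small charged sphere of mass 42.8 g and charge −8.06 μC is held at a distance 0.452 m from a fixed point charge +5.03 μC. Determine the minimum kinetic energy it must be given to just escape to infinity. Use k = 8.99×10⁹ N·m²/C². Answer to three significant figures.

0.806 J

To just escape, total mechanical energy must reach zero at infinity: ½mv²_min + U = 0, so ½mv²_min = −U = |kQq|/r.
|U| = |kQq|/r = (8.99×10⁹ N·m²/C²)(5.03×10⁻⁶)(8.06×10⁻⁶)/(0.452) = 0.806 J.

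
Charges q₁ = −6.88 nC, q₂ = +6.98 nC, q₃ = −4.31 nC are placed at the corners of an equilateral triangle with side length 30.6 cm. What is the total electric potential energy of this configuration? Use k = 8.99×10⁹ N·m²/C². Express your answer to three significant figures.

The assembly work is the sum of pairwise potential energies, U = Σ_{i<j} kqᵢqⱼ/rᵢⱼ.
All three pair separations equal the side length, 0.306 m.
U = (-1.41×10⁻⁶) + (8.71×10⁻⁷) + (-8.84×10⁻⁷) = -1.42×10⁻⁶ J.

-1.42×10⁻⁶ J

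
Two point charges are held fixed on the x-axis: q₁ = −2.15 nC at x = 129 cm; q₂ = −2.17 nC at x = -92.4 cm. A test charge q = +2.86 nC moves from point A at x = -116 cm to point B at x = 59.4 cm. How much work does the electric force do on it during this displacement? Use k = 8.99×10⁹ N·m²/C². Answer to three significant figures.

The work done by the electric force is W_field = −ΔU = −q(V_B − V_A) = q(V_A − V_B).
At A: distances to the source charges are 2.45 m, 0.236 m; V_A = Σ kqᵢ/rᵢ = -90.6 V.
At B: distances to the source charges are 0.696 m, 1.52 m; V_B = Σ kqᵢ/rᵢ = -40.6 V.
ΔV = V_B − V_A = 49.9 V.
W_field = −qΔV = −(2.86×10⁻⁹ C)(49.9 V) = -1.43×10⁻⁷ J.

-1.43×10⁻⁷ J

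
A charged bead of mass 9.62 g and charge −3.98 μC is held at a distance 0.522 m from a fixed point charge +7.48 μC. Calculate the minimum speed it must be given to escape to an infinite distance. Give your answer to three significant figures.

10.3 m/s

To just escape, total mechanical energy must reach zero at infinity: ½mv²_min + U = 0, so ½mv²_min = −U = |kQq|/r.
|U| = |kQq|/r = (8.99×10⁹ N·m²/C²)(7.48×10⁻⁶)(3.98×10⁻⁶)/(0.522) = 0.513 J.
v_min = √(2|U|/m) = √(2·0.513/9.62×10⁻³) = 10.3 m/s.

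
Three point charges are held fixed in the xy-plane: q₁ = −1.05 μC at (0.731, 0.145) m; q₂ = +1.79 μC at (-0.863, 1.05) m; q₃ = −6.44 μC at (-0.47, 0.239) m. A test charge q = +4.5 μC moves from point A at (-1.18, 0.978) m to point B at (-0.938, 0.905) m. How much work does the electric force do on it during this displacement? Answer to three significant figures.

-0.152 J

The work done by the electric force is W_field = −ΔU = −q(V_B − V_A) = q(V_A − V_B).
At A: distances to the source charges are 2.08 m, 0.325 m, 1.02 m; V_A = Σ kqᵢ/rᵢ = -1.15×10⁴ V.
At B: distances to the source charges are 1.83 m, 0.163 m, 0.814 m; V_B = Σ kqᵢ/rᵢ = 2.23×10⁴ V.
ΔV = V_B − V_A = 3.38×10⁴ V.
W_field = −qΔV = −(4.50×10⁻⁶ C)(3.38×10⁴ V) = -0.152 J.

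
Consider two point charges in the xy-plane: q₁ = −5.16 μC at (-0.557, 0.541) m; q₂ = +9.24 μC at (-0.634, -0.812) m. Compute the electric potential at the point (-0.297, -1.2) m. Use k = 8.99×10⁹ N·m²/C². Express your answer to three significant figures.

Electric potential is a scalar, so the contributions from each charge add algebraically: V = Σ kqᵢ/rᵢ.
Distances from the field point to each charge: r₁ = 1.76 m, r₂ = 0.514 m.
V = k[(-5.16×10⁻⁶)/(1.76) + (9.24×10⁻⁶)/(0.514)] = 1.35×10⁵ V.

1.35×10⁵ V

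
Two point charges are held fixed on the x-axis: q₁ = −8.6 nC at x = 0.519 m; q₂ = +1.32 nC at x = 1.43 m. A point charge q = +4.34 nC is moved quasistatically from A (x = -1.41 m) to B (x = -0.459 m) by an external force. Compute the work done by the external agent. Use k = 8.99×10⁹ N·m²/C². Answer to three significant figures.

-1.60×10⁻⁷ J

For quasistatic motion the external work equals the change in potential energy: W_ext = qΔV = q(V_B − V_A).
At A: distances to the source charges are 1.93 m, 2.84 m; V_A = Σ kqᵢ/rᵢ = -35.9 V.
At B: distances to the source charges are 0.978 m, 1.89 m; V_B = Σ kqᵢ/rᵢ = -72.8 V.
ΔV = V_B − V_A = -36.9 V.
W_ext = qΔV = (4.34×10⁻⁹ C)(-36.9 V) = -1.60×10⁻⁷ J.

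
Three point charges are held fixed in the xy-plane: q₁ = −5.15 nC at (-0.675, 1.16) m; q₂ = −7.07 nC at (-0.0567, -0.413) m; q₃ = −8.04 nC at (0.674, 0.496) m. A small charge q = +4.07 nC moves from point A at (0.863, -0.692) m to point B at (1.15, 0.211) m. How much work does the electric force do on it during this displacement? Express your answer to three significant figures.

2.20×10⁻⁷ J

The work done by the electric force is W_field = −ΔU = −q(V_B − V_A) = q(V_A − V_B).
At A: distances to the source charges are 2.41 m, 0.961 m, 1.20 m; V_A = Σ kqᵢ/rᵢ = -145 V.
At B: distances to the source charges are 2.06 m, 1.36 m, 0.555 m; V_B = Σ kqᵢ/rᵢ = -200 V.
ΔV = V_B − V_A = -54.1 V.
W_field = −qΔV = −(4.07×10⁻⁹ C)(-54.1 V) = 2.20×10⁻⁷ J.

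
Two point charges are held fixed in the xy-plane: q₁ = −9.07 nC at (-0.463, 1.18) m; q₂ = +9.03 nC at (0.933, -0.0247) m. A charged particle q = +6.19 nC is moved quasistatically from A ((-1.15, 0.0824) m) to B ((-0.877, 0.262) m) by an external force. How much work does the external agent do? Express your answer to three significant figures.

-7.81×10⁻⁸ J

For quasistatic motion the external work equals the change in potential energy: W_ext = qΔV = q(V_B − V_A).
At A: distances to the source charges are 1.29 m, 2.09 m; V_A = Σ kqᵢ/rᵢ = -24.0 V.
At B: distances to the source charges are 1.01 m, 1.83 m; V_B = Σ kqᵢ/rᵢ = -36.7 V.
ΔV = V_B − V_A = -12.6 V.
W_ext = qΔV = (6.19×10⁻⁹ C)(-12.6 V) = -7.81×10⁻⁸ J.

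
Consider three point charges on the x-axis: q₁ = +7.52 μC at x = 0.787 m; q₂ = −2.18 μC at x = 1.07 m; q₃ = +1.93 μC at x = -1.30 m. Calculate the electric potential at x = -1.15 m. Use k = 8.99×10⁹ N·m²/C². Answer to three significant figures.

1.42×10⁵ V

Electric potential is a scalar, so the contributions from each charge add algebraically: V = Σ kqᵢ/rᵢ.
Distances from the field point to each charge: r₁ = 1.94 m, r₂ = 2.22 m, r₃ = 0.150 m.
V = k[(7.52×10⁻⁶)/(1.94) + (-2.18×10⁻⁶)/(2.22) + (1.93×10⁻⁶)/(0.150)] = 1.42×10⁵ V.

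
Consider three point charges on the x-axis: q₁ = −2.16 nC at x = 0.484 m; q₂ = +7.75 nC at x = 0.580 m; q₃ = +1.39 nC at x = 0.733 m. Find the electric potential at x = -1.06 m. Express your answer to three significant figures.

36.9 V

Electric potential is a scalar, so the contributions from each charge add algebraically: V = Σ kqᵢ/rᵢ.
Distances from the field point to each charge: r₁ = 1.54 m, r₂ = 1.64 m, r₃ = 1.79 m.
V = k[(-2.16×10⁻⁹)/(1.54) + (7.75×10⁻⁹)/(1.64) + (1.39×10⁻⁹)/(1.79)] = 36.9 V.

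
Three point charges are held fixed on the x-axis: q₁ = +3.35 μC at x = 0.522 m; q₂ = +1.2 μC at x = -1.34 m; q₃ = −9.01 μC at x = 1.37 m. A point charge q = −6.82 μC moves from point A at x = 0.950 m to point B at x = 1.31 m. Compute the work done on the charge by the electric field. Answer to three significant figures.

-8.12 J

The work done by the electric force is W_field = −ΔU = −q(V_B − V_A) = q(V_A − V_B).
At A: distances to the source charges are 0.428 m, 2.29 m, 0.420 m; V_A = Σ kqᵢ/rᵢ = -1.18×10⁵ V.
At B: distances to the source charges are 0.788 m, 2.65 m, 0.0600 m; V_B = Σ kqᵢ/rᵢ = -1.31×10⁶ V.
ΔV = V_B − V_A = -1.19×10⁶ V.
W_field = −qΔV = −(-6.82×10⁻⁶ C)(-1.19×10⁶ V) = -8.12 J.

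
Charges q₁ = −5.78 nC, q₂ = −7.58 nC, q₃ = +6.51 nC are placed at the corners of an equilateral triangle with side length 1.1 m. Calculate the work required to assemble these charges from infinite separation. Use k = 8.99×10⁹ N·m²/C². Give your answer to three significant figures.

-3.53×10⁻⁷ J

The work to assemble the configuration equals its total potential energy, U = Σ kqᵢqⱼ/rᵢⱼ over all pairs.
All three pair separations equal the side length, 1.10 m.
U = (3.58×10⁻⁷) + (-3.08×10⁻⁷) + (-4.03×10⁻⁷) = -3.53×10⁻⁷ J.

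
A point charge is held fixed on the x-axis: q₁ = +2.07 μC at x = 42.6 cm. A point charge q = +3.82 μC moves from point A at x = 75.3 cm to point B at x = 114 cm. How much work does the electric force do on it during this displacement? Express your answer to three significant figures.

The work done by the electric force is W_field = −ΔU = −q(V_B − V_A) = q(V_A − V_B).
At A: distance to the source charge is 0.327 m; V_A = kq₁/r = 5.69×10⁴ V.
At B: distance to the source charge is 0.714 m; V_B = kq₁/r = 2.61×10⁴ V.
ΔV = V_B − V_A = -3.08×10⁴ V.
W_field = −qΔV = −(3.82×10⁻⁶ C)(-3.08×10⁴ V) = 0.118 J.

0.118 J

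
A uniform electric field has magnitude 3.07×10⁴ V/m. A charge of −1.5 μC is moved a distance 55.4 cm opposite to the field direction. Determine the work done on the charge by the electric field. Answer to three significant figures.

0.0255 J

The potential change for a displacement 55.4 cm opposite to the field direction is ΔV = +Ed = 1.70×10⁴ V.
W_field = −qΔV = 0.0255 J.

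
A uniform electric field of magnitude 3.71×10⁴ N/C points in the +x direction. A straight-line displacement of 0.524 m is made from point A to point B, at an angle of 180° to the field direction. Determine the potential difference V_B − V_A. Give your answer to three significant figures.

1.94×10⁴ V

Only the component of displacement along E changes the potential: ΔV = −E·d·cosθ.
ΔV = −(3.71×10⁴ V/m)(0.524 m)cos180° = 1.94×10⁴ V.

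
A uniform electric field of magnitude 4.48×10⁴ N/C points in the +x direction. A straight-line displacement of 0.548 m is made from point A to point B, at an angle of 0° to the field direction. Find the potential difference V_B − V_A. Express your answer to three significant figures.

Only the component of displacement along E changes the potential: ΔV = −E·d·cosθ.
ΔV = −(4.48×10⁴ V/m)(0.548 m)cos0° = -2.46×10⁴ V.

-2.46×10⁴ V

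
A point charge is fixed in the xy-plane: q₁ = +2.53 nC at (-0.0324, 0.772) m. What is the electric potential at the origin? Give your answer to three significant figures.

29.4 V

The total potential is the scalar sum of each charge's contribution, V = Σ kqᵢ/rᵢ.
Distances from the field point to each charge: r₁ = 0.773 m.
V = k[(2.53×10⁻⁹)/(0.773)] = 29.4 V.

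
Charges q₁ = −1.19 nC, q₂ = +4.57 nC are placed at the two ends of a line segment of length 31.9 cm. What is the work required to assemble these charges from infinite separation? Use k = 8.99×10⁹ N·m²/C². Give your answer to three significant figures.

The work to assemble the configuration equals its total potential energy, U = Σ kqᵢqⱼ/rᵢⱼ over all pairs.
The separation is r = 0.319 m.
U = (-1.53×10⁻⁷) = -1.53×10⁻⁷ J.

-1.53×10⁻⁷ J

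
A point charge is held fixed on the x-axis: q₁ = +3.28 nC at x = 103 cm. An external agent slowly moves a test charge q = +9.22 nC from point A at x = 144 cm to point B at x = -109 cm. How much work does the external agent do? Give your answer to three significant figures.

-5.35×10⁻⁷ J

For quasistatic motion the external work equals the change in potential energy: W_ext = qΔV = q(V_B − V_A).
At A: distance to the source charge is 0.410 m; V_A = kq₁/r = 71.9 V.
At B: distance to the source charge is 2.12 m; V_B = kq₁/r = 13.9 V.
ΔV = V_B − V_A = -58.0 V.
W_ext = qΔV = (9.22×10⁻⁹ C)(-58.0 V) = -5.35×10⁻⁷ J.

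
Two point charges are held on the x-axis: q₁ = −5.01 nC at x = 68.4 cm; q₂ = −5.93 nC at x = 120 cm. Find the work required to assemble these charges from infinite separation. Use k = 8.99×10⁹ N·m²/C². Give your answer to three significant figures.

5.18×10⁻⁷ J

The work to assemble the configuration equals its total potential energy, U = Σ kqᵢqⱼ/rᵢⱼ over all pairs.
Pair separations: r₁₂ = 0.516 m.
U = (5.18×10⁻⁷) = 5.18×10⁻⁷ J.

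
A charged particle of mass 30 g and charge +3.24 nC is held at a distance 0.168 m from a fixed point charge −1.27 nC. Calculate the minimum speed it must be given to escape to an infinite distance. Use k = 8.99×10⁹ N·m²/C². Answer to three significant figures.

3.83×10⁻³ m/s

To just escape, total mechanical energy must reach zero at infinity: ½mv²_min + U = 0, so ½mv²_min = −U = |kQq|/r.
|U| = |kQq|/r = (8.99×10⁹ N·m²/C²)(1.27×10⁻⁹)(3.24×10⁻⁹)/(0.168) = 2.20×10⁻⁷ J.
v_min = √(2|U|/m) = √(2·2.20×10⁻⁷/0.0300) = 3.83×10⁻³ m/s.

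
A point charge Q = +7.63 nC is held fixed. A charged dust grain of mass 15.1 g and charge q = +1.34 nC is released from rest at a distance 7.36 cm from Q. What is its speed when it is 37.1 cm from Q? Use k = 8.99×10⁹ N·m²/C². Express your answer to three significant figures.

0.0115 m/s

Only the electrostatic force acts, so mechanical energy is conserved: ½mv² = U₁ − U₂ = kQq(1/r₁ − 1/r₂).
U₁ − U₂ = (8.99×10⁹ N·m²/C²)(7.63×10⁻⁹ C)(1.34×10⁻⁹ C)(1/0.0736 − 1/0.371) = 1.00×10⁻⁶ J.
v = √(2·1.00×10⁻⁶/0.0151) = 0.0115 m/s.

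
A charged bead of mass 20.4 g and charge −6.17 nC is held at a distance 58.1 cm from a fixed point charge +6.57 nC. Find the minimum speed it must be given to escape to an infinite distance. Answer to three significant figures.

7.84×10⁻³ m/s

To just escape, total mechanical energy must reach zero at infinity: ½mv²_min + U = 0, so ½mv²_min = −U = |kQq|/r.
|U| = |kQq|/r = (8.99×10⁹ N·m²/C²)(6.57×10⁻⁹)(6.17×10⁻⁹)/(0.581) = 6.27×10⁻⁷ J.
v_min = √(2|U|/m) = √(2·6.27×10⁻⁷/0.0204) = 7.84×10⁻³ m/s.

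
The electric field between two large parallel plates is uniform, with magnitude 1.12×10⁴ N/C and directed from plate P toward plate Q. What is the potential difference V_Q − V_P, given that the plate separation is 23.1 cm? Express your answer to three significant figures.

In a uniform field, potential decreases in the direction of E: ΔV = −E·d for a displacement d parallel to E.
Going from P to Q is a displacement of 23.1 cm along the field, so V_Q − V_P = −Ed = -2590 V.

-2590 V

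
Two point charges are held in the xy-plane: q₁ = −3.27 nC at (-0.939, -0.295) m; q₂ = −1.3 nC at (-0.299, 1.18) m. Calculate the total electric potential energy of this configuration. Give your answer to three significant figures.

2.38×10⁻⁸ J

The assembly work is the sum of pairwise potential energies, U = Σ_{i<j} kqᵢqⱼ/rᵢⱼ.
Pair separations: r₁₂ = 1.61 m.
U = (2.38×10⁻⁸) = 2.38×10⁻⁸ J.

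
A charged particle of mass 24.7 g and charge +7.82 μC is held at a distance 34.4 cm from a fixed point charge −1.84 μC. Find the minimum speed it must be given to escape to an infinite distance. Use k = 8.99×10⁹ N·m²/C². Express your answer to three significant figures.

5.52 m/s

To just escape, total mechanical energy must reach zero at infinity: ½mv²_min + U = 0, so ½mv²_min = −U = |kQq|/r.
|U| = |kQq|/r = (8.99×10⁹ N·m²/C²)(1.84×10⁻⁶)(7.82×10⁻⁶)/(0.344) = 0.376 J.
v_min = √(2|U|/m) = √(2·0.376/0.0247) = 5.52 m/s.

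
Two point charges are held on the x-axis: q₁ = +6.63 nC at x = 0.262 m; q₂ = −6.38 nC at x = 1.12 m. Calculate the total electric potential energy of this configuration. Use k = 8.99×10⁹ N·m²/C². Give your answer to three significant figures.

-4.43×10⁻⁷ J

The work to assemble the configuration equals its total potential energy, U = Σ kqᵢqⱼ/rᵢⱼ over all pairs.
Pair separations: r₁₂ = 0.858 m.
U = (-4.43×10⁻⁷) = -4.43×10⁻⁷ J.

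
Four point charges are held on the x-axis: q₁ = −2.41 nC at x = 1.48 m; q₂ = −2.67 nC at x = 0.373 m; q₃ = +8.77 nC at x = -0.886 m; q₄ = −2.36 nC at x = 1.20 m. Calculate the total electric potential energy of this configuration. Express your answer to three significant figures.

-3.33×10⁻⁸ J

The assembly work is the sum of pairwise potential energies, U = Σ_{i<j} kqᵢqⱼ/rᵢⱼ.
Pair separations: r₁₂ = 1.11 m, r₁₃ = 2.37 m, r₁₄ = 0.280 m, r₂₃ = 1.26 m, r₂₄ = 0.827 m, r₃₄ = 2.09 m.
Summing all 6 pair terms gives U = -3.33×10⁻⁸ J.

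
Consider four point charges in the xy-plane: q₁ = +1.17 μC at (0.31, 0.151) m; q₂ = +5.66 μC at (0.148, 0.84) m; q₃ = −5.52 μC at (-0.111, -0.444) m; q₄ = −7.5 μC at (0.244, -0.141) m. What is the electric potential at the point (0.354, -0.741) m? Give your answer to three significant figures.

-1.57×10⁵ V

Electric potential is a scalar, so the contributions from each charge add algebraically: V = Σ kqᵢ/rᵢ.
Distances from the field point to each charge: r₁ = 0.893 m, r₂ = 1.59 m, r₃ = 0.552 m, r₄ = 0.610 m.
V = k[(1.17×10⁻⁶)/(0.893) + (5.66×10⁻⁶)/(1.59) + (-5.52×10⁻⁶)/(0.552) + (-7.50×10⁻⁶)/(0.610)] = -1.57×10⁵ V.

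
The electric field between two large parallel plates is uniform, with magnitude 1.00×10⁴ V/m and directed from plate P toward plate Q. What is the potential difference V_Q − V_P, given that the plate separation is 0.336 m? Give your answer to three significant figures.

In a uniform field, potential decreases in the direction of E: ΔV = −E·d for a displacement d parallel to E.
Going from P to Q is a displacement of 0.336 m along the field, so V_Q − V_P = −Ed = -3360 V.

-3360 V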